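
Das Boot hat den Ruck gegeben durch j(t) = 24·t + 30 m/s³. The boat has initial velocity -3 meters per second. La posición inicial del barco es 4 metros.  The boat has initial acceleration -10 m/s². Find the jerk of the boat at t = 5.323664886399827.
Using j(t) = 24·t + 30 and substituting t = 5.323664886399827, we find j = 157.767957273596.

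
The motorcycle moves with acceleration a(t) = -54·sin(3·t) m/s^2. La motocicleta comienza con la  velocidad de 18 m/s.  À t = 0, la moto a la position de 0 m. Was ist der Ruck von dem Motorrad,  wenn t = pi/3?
Ausgehend von der Beschleunigung a(t) = -54·sin(3·t), nehmen wir 1 Ableitung. Mit d/dt von a(t) finden wir j(t) = -162·cos(3·t). Aus der Gleichung für den Ruck j(t) = -162·cos(3·t), setzen wir t = pi/3 ein und erhalten j = 162.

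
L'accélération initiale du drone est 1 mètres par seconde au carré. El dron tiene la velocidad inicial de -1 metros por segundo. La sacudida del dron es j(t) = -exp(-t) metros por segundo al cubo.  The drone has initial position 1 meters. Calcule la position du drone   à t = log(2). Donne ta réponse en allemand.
Wir müssen die Stammfunktion unserer Gleichung für den Ruck j(t) = -exp(-t) 3-mal finden. Die Stammfunktion von dem Ruck, mit a(0) = 1, ergibt die Beschleunigung: a(t) = exp(-t). Durch Integration von der Beschleunigung und Verwendung der Anfangsbedingung v(0) = -1, erhalten wir v(t) = -exp(-t). Das Integral von der Geschwindigkeit, mit x(0) = 1, ergibt die Position: x(t) = exp(-t). Mit x(t) = exp(-t) und Einsetzen von t = log(2), finden wir x = 1/2.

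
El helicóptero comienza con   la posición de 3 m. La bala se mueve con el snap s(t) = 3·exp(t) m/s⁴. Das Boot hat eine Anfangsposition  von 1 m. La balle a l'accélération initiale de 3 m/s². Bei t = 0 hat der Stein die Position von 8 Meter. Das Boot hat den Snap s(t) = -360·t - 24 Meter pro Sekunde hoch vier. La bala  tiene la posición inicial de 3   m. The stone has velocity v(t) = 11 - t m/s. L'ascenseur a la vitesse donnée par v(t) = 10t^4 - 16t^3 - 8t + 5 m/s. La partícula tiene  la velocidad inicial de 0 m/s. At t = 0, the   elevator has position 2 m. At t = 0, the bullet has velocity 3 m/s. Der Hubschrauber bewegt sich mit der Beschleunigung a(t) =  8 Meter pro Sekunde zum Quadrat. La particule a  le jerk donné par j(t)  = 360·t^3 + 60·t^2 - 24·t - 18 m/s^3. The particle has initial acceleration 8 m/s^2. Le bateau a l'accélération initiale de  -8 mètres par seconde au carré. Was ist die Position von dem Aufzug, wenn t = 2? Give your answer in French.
Nous devons trouver la primitive de notre équation de la vitesse v(t) = 10·t^4 - 16·t^3 - 8·t + 5 1 fois. En prenant ∫v(t)dt et en appliquant x(0) = 2, nous trouvons x(t) = 2·t^5 - 4·t^4 - 4·t^2 + 5·t + 2. De l'équation de la position x(t) = 2·t^5 - 4·t^4 - 4·t^2 + 5·t + 2, nous substituons t = 2 pour obtenir x = -4.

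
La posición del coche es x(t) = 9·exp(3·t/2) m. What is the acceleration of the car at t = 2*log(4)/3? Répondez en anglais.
To solve this, we need to take 2 derivatives of our position equation x(t) = 9·exp(3·t/2). Taking d/dt of x(t), we find v(t) = 27·exp(3·t/2)/2. Taking d/dt of v(t), we find a(t) = 81·exp(3·t/2)/4. From the given acceleration equation a(t) = 81·exp(3·t/2)/4, we substitute t = 2*log(4)/3 to get a = 81.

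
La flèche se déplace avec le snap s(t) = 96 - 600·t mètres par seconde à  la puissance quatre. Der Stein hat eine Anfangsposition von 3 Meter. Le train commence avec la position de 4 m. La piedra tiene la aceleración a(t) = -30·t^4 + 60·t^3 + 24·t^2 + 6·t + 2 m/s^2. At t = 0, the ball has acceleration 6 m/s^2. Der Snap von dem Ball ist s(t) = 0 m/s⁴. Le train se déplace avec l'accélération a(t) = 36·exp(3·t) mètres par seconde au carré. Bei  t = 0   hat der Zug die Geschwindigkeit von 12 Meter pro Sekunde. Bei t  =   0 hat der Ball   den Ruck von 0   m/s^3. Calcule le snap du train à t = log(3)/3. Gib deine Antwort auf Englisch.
To solve this, we need to take 2 derivatives of our acceleration equation a(t) = 36·exp(3·t). Differentiating acceleration, we get jerk: j(t) = 108·exp(3·t). The derivative of jerk gives snap: s(t) = 324·exp(3·t). We have snap s(t) = 324·exp(3·t). Substituting t = log(3)/3: s(log(3)/3) = 972.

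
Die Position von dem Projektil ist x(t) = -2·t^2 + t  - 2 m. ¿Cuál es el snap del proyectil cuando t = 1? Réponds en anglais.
We must differentiate our position equation x(t) = -2·t^2 + t - 2 4 times. Taking d/dt of x(t), we find v(t) = 1 - 4·t. Differentiating velocity, we get acceleration: a(t) = -4. The derivative of acceleration gives jerk: j(t) = 0. Taking d/dt of j(t), we find s(t) = 0. From the given snap equation s(t) = 0, we substitute t = 1 to get s = 0.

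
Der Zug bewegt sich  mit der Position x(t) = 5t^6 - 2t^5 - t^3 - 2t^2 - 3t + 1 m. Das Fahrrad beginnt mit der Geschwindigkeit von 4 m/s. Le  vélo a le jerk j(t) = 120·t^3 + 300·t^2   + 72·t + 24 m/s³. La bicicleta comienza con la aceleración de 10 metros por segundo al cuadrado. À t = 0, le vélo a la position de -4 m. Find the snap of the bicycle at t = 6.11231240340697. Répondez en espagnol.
Debemos derivar nuestra ecuación de la sacudida j(t) = 120·t^3 + 300·t^2 + 72·t + 24 1 vez. Derivando la sacudida, obtenemos el snap: s(t) = 360·t^2 + 600·t + 72. Usando s(t) = 360·t^2 + 600·t + 72 y sustituyendo t = 6.11231240340697, encontramos s = 17189.1180921076.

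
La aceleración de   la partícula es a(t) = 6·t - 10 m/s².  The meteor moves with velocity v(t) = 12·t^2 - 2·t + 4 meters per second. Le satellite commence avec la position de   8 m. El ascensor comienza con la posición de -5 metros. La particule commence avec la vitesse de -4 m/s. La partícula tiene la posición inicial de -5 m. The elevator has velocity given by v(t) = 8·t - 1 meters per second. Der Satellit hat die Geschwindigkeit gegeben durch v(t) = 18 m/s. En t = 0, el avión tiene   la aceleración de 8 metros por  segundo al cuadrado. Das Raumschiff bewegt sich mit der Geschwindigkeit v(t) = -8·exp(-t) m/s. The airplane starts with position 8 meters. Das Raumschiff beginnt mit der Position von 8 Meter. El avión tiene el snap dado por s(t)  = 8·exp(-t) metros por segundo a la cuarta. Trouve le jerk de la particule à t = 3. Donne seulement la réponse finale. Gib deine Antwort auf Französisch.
À t = 3, j = 6.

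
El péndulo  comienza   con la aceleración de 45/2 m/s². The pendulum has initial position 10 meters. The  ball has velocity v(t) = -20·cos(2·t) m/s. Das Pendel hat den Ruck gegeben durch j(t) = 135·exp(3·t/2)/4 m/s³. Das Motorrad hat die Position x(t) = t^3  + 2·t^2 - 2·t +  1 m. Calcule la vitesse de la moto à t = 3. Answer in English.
Starting from position x(t) = t^3 + 2·t^2 - 2·t + 1, we take 1 derivative. Taking d/dt of x(t), we find v(t) = 3·t^2 + 4·t - 2. We have velocity v(t) = 3·t^2 + 4·t - 2. Substituting t = 3: v(3) = 37.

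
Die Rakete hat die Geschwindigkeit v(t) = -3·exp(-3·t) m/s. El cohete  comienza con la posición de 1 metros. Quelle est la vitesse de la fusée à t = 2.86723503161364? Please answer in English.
From the given velocity equation v(t) = -3·exp(-3·t), we substitute t = 2.86723503161364 to get v = -0.000551376429919231.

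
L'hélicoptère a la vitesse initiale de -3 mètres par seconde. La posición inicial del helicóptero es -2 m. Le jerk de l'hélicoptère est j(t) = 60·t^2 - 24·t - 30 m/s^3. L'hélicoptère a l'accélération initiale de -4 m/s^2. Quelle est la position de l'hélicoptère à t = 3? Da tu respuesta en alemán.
Wir müssen unsere Gleichung für den Ruck j(t) = 60·t^2 - 24·t - 30 3-mal integrieren. Mit ∫j(t)dt und Anwendung von a(0) = -4, finden wir a(t) = 20·t^3 - 12·t^2 - 30·t - 4. Mit ∫a(t)dt und Anwendung von v(0) = -3, finden wir v(t) = 5·t^4 - 4·t^3 - 15·t^2 - 4·t - 3. Durch Integration von der Geschwindigkeit und Verwendung der Anfangsbedingung x(0) = -2, erhalten wir x(t) = t^5 - t^4 - 5·t^3 - 2·t^2 - 3·t - 2. Wir haben die Position x(t) = t^5 - t^4 - 5·t^3 - 2·t^2 - 3·t - 2. Durch Einsetzen von t = 3: x(3) = -2.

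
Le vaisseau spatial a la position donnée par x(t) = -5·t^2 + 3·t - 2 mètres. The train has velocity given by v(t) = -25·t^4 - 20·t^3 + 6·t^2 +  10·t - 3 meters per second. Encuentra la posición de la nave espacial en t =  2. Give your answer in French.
Nous avons la position x(t) = -5·t^2 + 3·t - 2. En substituant t = 2: x(2) = -16.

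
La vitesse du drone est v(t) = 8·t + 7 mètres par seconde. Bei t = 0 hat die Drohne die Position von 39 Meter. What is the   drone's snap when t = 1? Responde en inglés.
Starting from velocity v(t) = 8·t + 7, we take 3 derivatives. Differentiating velocity, we get acceleration: a(t) = 8. The derivative of acceleration gives jerk: j(t) = 0. Differentiating jerk, we get snap: s(t) = 0. We have snap s(t) = 0. Substituting t = 1: s(1) = 0.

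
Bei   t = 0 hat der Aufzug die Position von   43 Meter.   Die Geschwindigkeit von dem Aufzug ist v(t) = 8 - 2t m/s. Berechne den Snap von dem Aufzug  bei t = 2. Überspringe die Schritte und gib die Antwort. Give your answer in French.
Le snap à t = 2 est s = 0.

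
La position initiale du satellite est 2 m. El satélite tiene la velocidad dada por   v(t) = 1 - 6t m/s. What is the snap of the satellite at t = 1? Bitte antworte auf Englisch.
We must differentiate our velocity equation v(t) = 1 - 6·t 3 times. The derivative of velocity gives acceleration: a(t) = -6. The derivative of acceleration gives jerk: j(t) = 0. The derivative of jerk gives snap: s(t) = 0. We have snap s(t) = 0. Substituting t = 1: s(1) = 0.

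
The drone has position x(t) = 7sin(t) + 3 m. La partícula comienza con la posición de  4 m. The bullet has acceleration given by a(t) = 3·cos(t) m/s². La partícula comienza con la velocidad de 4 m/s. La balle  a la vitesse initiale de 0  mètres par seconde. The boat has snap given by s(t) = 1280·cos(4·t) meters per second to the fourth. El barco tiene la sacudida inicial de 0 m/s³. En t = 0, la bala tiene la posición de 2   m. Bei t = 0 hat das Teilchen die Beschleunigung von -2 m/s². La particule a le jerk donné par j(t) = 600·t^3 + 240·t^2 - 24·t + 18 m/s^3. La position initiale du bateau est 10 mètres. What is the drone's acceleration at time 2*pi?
Starting from position x(t) = 7·sin(t) + 3, we take 2 derivatives. The derivative of position gives velocity: v(t) = 7·cos(t). The derivative of velocity gives acceleration: a(t) = -7·sin(t). From the given acceleration equation a(t) = -7·sin(t), we substitute t = 2*pi to get a = 0.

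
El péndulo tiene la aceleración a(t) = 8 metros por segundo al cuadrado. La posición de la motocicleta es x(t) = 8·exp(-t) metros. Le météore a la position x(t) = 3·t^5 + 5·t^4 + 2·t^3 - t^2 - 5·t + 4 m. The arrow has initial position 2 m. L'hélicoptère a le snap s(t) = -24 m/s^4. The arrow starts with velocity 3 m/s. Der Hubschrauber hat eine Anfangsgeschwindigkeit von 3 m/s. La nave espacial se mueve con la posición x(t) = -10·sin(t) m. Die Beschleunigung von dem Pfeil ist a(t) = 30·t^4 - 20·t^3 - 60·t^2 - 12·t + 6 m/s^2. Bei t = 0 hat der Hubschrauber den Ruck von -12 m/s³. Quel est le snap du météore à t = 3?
Nous devons dériver notre équation de la position x(t) = 3·t^5 + 5·t^4 + 2·t^3 - t^2 - 5·t + 4 4 fois. En dérivant la position, nous obtenons la vitesse: v(t) = 15·t^4 + 20·t^3 + 6·t^2 - 2·t - 5. En prenant d/dt de v(t), nous trouvons a(t) = 60·t^3 + 60·t^2 + 12·t - 2. En dérivant l'accélération, nous obtenons le jerk: j(t) = 180·t^2 + 120·t + 12. En dérivant le jerk, nous obtenons le snap: s(t) = 360·t + 120. En utilisant s(t) = 360·t + 120 et en substituant t = 3, nous trouvons s = 1200.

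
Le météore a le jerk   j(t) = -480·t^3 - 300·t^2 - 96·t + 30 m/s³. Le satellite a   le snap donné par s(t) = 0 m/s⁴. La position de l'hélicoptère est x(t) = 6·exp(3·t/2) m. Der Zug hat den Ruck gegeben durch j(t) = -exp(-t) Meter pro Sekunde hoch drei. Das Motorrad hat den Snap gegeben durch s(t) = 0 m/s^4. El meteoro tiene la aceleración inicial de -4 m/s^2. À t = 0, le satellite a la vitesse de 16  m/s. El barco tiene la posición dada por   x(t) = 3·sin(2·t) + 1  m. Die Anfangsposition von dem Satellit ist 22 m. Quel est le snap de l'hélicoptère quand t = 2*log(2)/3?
Pour résoudre ceci, nous devons prendre 4 dérivées de notre équation de la position x(t) = 6·exp(3·t/2). En prenant d/dt de x(t), nous trouvons v(t) = 9·exp(3·t/2). En prenant d/dt de v(t), nous trouvons a(t) = 27·exp(3·t/2)/2. En dérivant l'accélération, nous obtenons le jerk: j(t) = 81·exp(3·t/2)/4. En dérivant le jerk, nous obtenons le snap: s(t) = 243·exp(3·t/2)/8. Nous avons le snap s(t) = 243·exp(3·t/2)/8. En substituant t = 2*log(2)/3: s(2*log(2)/3) = 243/4.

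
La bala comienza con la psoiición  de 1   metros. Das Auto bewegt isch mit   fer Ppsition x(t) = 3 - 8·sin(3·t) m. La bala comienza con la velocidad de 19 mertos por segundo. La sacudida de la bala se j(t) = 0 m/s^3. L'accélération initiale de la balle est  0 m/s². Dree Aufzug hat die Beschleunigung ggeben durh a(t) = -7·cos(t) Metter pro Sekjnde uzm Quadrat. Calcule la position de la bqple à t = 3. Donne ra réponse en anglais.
Starting from jerk j(t) = 0, we take 3 integrals. The integral of jerk is acceleration. Using a(0) = 0, we get a(t) = 0. The integral of acceleration is velocity. Using v(0) = 19, we get v(t) = 19. Taking ∫v(t)dt and applying x(0) = 1, we find x(t) = 19·t + 1. From the given position equation x(t) = 19·t + 1, we substitute t = 3 to get x = 58.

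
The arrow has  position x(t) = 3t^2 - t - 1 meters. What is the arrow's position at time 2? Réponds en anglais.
We have position x(t) = 3·t^2 - t - 1. Substituting t = 2: x(2) = 9.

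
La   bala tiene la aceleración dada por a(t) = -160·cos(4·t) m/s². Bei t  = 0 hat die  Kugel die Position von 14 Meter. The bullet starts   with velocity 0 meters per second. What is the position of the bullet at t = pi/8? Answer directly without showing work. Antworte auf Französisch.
La réponse est 4.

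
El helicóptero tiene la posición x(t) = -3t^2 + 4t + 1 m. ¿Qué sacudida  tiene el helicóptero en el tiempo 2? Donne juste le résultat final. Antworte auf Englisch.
The jerk at t = 2 is j = 0.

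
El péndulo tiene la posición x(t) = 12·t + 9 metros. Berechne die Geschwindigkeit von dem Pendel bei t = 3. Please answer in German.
Um dies zu lösen, müssen wir 1 Ableitung unserer Gleichung für die Position x(t) = 12·t + 9 nehmen. Die Ableitung von der Position ergibt die Geschwindigkeit: v(t) = 12. Mit v(t) = 12 und Einsetzen von t = 3, finden wir v = 12.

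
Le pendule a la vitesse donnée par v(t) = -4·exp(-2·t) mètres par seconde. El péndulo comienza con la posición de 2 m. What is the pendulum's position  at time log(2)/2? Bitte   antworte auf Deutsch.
Um dies zu lösen, müssen wir 1 Integral unserer Gleichung für die Geschwindigkeit v(t) = -4·exp(-2·t) finden. Durch Integration von der Geschwindigkeit und Verwendung der Anfangsbedingung x(0) = 2, erhalten wir x(t) = 2·exp(-2·t). Aus der Gleichung für die Position x(t) = 2·exp(-2·t), setzen wir t = log(2)/2 ein und erhalten x = 1.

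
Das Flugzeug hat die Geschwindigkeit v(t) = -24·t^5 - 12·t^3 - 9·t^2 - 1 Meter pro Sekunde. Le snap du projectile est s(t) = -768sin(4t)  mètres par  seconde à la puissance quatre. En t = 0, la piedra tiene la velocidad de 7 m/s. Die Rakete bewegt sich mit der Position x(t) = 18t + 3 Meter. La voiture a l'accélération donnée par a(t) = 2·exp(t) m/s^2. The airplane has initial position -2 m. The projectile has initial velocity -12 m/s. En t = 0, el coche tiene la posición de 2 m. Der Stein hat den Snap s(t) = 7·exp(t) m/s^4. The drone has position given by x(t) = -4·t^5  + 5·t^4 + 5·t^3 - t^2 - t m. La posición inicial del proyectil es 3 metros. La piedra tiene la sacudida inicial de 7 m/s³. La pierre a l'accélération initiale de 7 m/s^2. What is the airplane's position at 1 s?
To solve this, we need to take 1 integral of our velocity equation v(t) = -24·t^5 - 12·t^3 - 9·t^2 - 1. Taking ∫v(t)dt and applying x(0) = -2, we find x(t) = -4·t^6 - 3·t^4 - 3·t^3 - t - 2. We have position x(t) = -4·t^6 - 3·t^4 - 3·t^3 - t - 2. Substituting t = 1: x(1) = -13.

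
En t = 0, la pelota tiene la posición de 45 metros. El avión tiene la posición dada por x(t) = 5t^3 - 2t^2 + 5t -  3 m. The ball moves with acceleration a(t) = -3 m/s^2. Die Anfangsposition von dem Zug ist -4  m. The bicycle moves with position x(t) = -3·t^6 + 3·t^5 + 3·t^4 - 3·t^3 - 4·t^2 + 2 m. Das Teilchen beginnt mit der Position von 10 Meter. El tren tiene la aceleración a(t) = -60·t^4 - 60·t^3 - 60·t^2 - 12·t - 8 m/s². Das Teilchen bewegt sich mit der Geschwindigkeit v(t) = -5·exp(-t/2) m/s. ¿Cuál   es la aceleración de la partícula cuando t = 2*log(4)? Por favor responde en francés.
Pour résoudre ceci, nous devons prendre 1 dérivée de notre équation de la vitesse v(t) = -5·exp(-t/2). La dérivée de la vitesse donne l'accélération: a(t) = 5·exp(-t/2)/2. Nous avons l'accélération a(t) = 5·exp(-t/2)/2. En substituant t = 2*log(4): a(2*log(4)) = 5/8.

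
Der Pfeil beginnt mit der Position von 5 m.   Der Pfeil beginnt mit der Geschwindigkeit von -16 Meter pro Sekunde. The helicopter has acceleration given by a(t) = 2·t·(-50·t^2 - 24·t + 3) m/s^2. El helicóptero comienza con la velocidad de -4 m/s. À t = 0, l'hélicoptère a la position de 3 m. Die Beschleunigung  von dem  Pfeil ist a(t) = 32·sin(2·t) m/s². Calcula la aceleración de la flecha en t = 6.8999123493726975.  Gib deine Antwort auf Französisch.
De l'équation de l'accélération a(t) = 32·sin(2·t), nous substituons t = 6.8999123493726975 pour obtenir a = 30.1964052057959.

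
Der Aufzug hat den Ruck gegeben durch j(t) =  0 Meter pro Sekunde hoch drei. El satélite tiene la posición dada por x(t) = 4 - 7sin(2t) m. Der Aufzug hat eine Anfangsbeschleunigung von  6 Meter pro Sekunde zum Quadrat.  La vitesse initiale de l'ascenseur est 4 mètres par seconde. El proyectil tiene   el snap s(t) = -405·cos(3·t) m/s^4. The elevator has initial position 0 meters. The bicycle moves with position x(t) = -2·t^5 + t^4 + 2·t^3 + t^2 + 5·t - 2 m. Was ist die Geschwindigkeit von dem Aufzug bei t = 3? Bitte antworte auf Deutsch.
Um dies zu lösen, müssen wir 2 Integrale unserer Gleichung für den Ruck j(t) = 0 finden. Mit ∫j(t)dt und Anwendung von a(0) = 6, finden wir a(t) = 6. Durch Integration von der Beschleunigung und Verwendung der Anfangsbedingung v(0) = 4, erhalten wir v(t) = 6·t + 4. Aus der Gleichung für die Geschwindigkeit v(t) = 6·t + 4, setzen wir t = 3 ein und erhalten v = 22.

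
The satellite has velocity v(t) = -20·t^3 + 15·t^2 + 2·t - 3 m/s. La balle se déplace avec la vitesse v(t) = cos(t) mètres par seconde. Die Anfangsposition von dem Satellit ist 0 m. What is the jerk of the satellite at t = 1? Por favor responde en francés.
Pour résoudre ceci, nous devons prendre 2 dérivées de notre équation de la vitesse v(t) = -20·t^3 + 15·t^2 + 2·t - 3. La dérivée de la vitesse donne l'accélération: a(t) = -60·t^2 + 30·t + 2. En dérivant l'accélération, nous obtenons le jerk: j(t) = 30 - 120·t. Nous avons le jerk j(t) = 30 - 120·t. En substituant t = 1: j(1) = -90.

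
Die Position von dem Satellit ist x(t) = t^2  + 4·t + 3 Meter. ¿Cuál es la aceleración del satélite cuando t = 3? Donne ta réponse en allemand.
Um dies zu lösen, müssen wir 2 Ableitungen unserer Gleichung für die Position x(t) = t^2 + 4·t + 3 nehmen. Durch Ableiten von der Position erhalten wir die Geschwindigkeit: v(t) = 2·t + 4. Mit d/dt von v(t) finden wir a(t) = 2. Mit a(t) = 2 und Einsetzen von t = 3, finden wir a = 2.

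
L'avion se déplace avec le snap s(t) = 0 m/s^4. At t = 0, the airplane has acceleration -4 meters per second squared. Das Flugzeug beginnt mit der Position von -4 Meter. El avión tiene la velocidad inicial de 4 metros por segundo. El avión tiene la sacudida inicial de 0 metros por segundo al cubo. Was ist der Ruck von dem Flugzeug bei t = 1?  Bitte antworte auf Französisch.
En partant du snap s(t) = 0, nous prenons 1 intégrale. La primitive du snap est le jerk. En utilisant j(0) = 0, nous obtenons j(t) = 0. Nous avons le jerk j(t) = 0. En substituant t = 1: j(1) = 0.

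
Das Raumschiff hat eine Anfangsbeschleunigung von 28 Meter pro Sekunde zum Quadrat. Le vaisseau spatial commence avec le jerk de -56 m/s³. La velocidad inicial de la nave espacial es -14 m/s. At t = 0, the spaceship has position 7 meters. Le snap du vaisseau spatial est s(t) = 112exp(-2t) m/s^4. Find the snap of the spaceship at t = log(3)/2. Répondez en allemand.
Wir haben den Snap s(t) = 112·exp(-2·t). Durch Einsetzen von t = log(3)/2: s(log(3)/2) = 112/3.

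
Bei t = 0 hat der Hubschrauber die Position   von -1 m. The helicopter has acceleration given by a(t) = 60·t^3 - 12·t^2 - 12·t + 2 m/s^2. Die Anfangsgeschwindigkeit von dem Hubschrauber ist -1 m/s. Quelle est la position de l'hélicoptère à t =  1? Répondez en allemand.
Wir müssen unsere Gleichung für die Beschleunigung a(t) = 60·t^3 - 12·t^2 - 12·t + 2 2-mal integrieren. Durch Integration von der Beschleunigung und Verwendung der Anfangsbedingung v(0) = -1, erhalten wir v(t) = 15·t^4 - 4·t^3 - 6·t^2 + 2·t - 1. Mit ∫v(t)dt und Anwendung von x(0) = -1, finden wir x(t) = 3·t^5 - t^4 - 2·t^3 + t^2 - t - 1. Mit x(t) = 3·t^5 - t^4 - 2·t^3 + t^2 - t - 1 und Einsetzen von t = 1, finden wir x = -1.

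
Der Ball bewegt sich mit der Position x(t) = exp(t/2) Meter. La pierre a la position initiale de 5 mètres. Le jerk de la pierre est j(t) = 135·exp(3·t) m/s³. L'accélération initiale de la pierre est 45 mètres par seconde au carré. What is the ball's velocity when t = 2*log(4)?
Starting from position x(t) = exp(t/2), we take 1 derivative. The derivative of position gives velocity: v(t) = exp(t/2)/2. Using v(t) = exp(t/2)/2 and substituting t = 2*log(4), we find v = 2.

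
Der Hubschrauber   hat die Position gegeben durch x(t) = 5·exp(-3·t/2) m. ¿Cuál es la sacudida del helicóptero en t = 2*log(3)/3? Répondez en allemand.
Ausgehend von der Position x(t) = 5·exp(-3·t/2), nehmen wir 3 Ableitungen. Mit d/dt von x(t) finden wir v(t) = -15·exp(-3·t/2)/2. Durch Ableiten von der Geschwindigkeit erhalten wir die Beschleunigung: a(t) = 45·exp(-3·t/2)/4. Die Ableitung von der Beschleunigung ergibt den Ruck: j(t) = -135·exp(-3·t/2)/8. Wir haben den Ruck j(t) = -135·exp(-3·t/2)/8. Durch Einsetzen von t = 2*log(3)/3: j(2*log(3)/3) = -45/8.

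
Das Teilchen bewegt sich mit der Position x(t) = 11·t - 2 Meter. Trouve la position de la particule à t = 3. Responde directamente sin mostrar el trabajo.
À t = 3, x = 31.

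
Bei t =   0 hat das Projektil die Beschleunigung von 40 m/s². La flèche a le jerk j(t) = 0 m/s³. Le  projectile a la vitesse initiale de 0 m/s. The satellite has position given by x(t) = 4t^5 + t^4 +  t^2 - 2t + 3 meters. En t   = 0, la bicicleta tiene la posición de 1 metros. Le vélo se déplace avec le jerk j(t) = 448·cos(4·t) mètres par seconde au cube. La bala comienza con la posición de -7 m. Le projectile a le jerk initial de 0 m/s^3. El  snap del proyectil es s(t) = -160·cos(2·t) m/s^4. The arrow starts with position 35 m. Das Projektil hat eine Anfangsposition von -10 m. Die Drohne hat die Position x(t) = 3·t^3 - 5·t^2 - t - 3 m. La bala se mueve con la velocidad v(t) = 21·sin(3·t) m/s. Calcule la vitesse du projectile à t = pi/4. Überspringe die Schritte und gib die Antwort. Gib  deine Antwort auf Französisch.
La vitesse à t = pi/4 est v = 20.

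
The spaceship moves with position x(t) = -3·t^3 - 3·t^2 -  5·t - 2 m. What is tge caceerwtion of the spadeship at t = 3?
Starting from position x(t) = -3·t^3 - 3·t^2 - 5·t - 2, we take 2 derivatives. Differentiating position, we get velocity: v(t) = -9·t^2 - 6·t - 5. The derivative of velocity gives acceleration: a(t) = -18·t - 6. Using a(t) = -18·t - 6 and substituting t = 3, we find a = -60.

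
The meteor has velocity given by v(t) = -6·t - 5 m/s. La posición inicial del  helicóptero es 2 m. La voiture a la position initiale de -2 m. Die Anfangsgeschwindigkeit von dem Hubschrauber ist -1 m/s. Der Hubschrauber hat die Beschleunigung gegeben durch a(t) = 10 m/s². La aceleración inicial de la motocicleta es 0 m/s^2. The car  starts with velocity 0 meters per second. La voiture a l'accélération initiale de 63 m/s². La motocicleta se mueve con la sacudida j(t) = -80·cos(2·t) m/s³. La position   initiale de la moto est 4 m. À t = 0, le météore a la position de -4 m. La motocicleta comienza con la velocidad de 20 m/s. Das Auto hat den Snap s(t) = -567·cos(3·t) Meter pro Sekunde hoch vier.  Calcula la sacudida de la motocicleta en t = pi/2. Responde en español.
De la ecuación de la sacudida j(t) = -80·cos(2·t), sustituimos t = pi/2 para obtener j = 80.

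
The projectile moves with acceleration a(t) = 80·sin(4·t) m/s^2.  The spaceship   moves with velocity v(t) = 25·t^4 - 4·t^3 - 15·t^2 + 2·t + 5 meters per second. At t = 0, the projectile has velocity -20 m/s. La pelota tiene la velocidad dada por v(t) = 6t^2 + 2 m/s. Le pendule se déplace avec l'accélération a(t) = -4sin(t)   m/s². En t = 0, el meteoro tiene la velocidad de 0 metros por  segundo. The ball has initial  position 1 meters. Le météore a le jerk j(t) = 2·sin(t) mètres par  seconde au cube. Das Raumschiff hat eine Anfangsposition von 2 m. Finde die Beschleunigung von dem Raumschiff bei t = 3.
Wir müssen unsere Gleichung für die Geschwindigkeit v(t) = 25·t^4 - 4·t^3 - 15·t^2 + 2·t + 5 1-mal ableiten. Durch Ableiten von der Geschwindigkeit erhalten wir die Beschleunigung: a(t) = 100·t^3 - 12·t^2 - 30·t + 2. Aus der Gleichung für die Beschleunigung a(t) = 100·t^3 - 12·t^2 - 30·t + 2, setzen wir t = 3 ein und erhalten a = 2504.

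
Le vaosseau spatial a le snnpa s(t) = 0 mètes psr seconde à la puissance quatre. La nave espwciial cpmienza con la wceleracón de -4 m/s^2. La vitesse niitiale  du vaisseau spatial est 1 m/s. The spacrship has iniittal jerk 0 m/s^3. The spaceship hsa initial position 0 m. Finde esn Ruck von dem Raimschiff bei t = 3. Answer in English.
To solve this, we need to take 1 antiderivative of our snap equation s(t) = 0. The antiderivative of snap is jerk. Using j(0) = 0, we get j(t) = 0. From the given jerk equation j(t) = 0, we substitute t = 3 to get j = 0.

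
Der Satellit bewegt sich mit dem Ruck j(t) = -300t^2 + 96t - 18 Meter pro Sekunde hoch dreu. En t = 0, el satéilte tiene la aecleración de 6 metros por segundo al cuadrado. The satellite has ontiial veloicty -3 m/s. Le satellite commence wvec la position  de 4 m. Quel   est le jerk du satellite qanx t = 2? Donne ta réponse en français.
En utilisant j(t) = -300·t^2 + 96·t - 18 et en substituant t = 2, nous trouvons j = -1026.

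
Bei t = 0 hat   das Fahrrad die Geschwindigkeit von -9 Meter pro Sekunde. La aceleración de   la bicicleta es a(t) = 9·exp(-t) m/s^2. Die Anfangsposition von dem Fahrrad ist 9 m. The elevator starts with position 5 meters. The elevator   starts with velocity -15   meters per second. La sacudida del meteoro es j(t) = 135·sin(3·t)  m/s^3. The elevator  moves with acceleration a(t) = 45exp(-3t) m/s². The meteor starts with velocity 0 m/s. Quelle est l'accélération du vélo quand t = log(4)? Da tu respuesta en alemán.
Aus der Gleichung für die Beschleunigung a(t) = 9·exp(-t), setzen wir t = log(4) ein und erhalten a = 9/4.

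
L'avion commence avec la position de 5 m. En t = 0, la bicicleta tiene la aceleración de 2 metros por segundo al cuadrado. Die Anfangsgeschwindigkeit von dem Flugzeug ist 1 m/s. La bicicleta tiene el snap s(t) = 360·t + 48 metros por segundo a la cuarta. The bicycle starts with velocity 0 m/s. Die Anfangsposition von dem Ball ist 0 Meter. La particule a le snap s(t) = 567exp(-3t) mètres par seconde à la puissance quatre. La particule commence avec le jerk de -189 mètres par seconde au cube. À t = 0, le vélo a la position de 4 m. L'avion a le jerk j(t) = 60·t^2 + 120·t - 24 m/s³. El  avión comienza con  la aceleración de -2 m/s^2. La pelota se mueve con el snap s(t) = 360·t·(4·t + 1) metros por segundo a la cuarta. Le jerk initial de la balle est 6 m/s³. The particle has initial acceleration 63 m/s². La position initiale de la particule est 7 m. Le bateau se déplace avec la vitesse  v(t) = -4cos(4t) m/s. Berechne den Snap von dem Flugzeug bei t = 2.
Wir müssen unsere Gleichung für den Ruck j(t) = 60·t^2 + 120·t - 24 1-mal ableiten. Durch Ableiten von dem Ruck erhalten wir den Snap: s(t) = 120·t + 120. Wir haben den Snap s(t) = 120·t + 120. Durch Einsetzen von t = 2: s(2) = 360.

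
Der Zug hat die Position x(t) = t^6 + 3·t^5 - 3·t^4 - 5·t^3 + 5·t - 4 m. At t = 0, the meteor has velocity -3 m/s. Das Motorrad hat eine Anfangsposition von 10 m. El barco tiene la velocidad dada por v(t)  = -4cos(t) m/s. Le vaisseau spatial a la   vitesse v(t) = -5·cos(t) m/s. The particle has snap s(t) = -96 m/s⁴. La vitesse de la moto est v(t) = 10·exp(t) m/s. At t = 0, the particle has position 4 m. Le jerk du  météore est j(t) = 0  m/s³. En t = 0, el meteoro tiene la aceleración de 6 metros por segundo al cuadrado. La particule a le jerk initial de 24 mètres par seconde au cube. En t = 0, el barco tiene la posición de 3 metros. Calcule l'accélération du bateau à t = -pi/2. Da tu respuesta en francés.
En partant de la vitesse v(t) = -4·cos(t), nous prenons 1 dérivée. La dérivée de la vitesse donne l'accélération: a(t) = 4·sin(t). En utilisant a(t) = 4·sin(t) et en substituant t = -pi/2, nous trouvons a = -4.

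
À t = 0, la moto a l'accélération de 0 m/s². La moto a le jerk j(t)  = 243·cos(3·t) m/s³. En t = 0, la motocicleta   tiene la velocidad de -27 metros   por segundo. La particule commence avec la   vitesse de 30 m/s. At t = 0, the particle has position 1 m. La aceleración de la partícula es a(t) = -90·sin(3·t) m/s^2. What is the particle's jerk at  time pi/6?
Starting from acceleration a(t) = -90·sin(3·t), we take 1 derivative. Taking d/dt of a(t), we find j(t) = -270·cos(3·t). Using j(t) = -270·cos(3·t) and substituting t = pi/6, we find j = 0.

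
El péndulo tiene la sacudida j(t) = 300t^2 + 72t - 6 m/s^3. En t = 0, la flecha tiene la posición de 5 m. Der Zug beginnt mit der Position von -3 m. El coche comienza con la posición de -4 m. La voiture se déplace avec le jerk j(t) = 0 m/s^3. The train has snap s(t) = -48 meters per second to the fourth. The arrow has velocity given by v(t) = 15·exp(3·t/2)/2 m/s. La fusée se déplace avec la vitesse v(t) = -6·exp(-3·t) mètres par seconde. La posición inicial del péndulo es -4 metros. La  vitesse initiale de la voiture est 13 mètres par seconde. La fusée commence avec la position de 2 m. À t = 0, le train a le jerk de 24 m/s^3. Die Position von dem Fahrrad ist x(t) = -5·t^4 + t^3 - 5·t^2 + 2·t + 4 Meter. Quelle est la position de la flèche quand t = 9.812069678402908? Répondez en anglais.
Starting from velocity v(t) = 15·exp(3·t/2)/2, we take 1 integral. The antiderivative of velocity is position. Using x(0) = 5, we get x(t) = 5·exp(3·t/2). Using x(t) = 5·exp(3·t/2) and substituting t = 9.812069678402908, we find x = 12329957.5219647.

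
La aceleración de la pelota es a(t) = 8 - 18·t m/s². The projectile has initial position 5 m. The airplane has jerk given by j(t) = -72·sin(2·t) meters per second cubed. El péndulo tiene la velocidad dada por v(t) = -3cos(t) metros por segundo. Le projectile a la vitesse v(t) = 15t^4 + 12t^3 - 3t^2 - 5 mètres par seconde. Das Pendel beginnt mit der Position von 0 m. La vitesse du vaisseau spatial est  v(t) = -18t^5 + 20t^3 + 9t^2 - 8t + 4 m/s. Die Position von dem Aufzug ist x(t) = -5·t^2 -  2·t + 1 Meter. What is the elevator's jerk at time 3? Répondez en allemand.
Wir müssen unsere Gleichung für die Position x(t) = -5·t^2 - 2·t + 1 3-mal ableiten. Die Ableitung von der Position ergibt die Geschwindigkeit: v(t) = -10·t - 2. Durch Ableiten von der Geschwindigkeit erhalten wir die Beschleunigung: a(t) = -10. Die Ableitung von der Beschleunigung ergibt den Ruck: j(t) = 0. Wir haben den Ruck j(t) = 0. Durch Einsetzen von t = 3: j(3) = 0.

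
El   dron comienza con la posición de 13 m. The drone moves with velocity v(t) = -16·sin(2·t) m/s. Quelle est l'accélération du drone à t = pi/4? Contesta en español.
Partiendo de la velocidad v(t) = -16·sin(2·t), tomamos 1 derivada. Derivando la velocidad, obtenemos la aceleración: a(t) = -32·cos(2·t). De la ecuación de la aceleración a(t) = -32·cos(2·t), sustituimos t = pi/4 para obtener a = 0.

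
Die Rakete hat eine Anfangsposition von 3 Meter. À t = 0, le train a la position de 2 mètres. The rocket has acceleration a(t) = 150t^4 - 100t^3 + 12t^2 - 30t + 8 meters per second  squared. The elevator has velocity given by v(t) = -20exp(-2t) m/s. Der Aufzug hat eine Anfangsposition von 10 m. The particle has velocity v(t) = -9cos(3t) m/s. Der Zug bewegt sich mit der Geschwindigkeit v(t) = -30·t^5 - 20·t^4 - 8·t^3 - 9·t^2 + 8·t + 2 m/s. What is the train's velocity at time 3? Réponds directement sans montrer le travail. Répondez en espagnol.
v(3) = -9181.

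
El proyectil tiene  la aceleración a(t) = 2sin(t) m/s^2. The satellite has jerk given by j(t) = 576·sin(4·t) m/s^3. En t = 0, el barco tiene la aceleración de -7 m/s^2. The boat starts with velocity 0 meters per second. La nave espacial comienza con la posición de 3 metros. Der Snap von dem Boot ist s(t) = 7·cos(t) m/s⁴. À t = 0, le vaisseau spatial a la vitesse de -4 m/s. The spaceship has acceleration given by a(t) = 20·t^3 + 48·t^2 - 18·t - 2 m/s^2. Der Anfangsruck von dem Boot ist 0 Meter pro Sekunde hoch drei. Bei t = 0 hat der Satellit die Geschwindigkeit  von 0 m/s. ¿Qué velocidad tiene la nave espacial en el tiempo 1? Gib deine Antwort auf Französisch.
Nous devons trouver l'intégrale de notre équation de l'accélération a(t) = 20·t^3 + 48·t^2 - 18·t - 2 1 fois. En prenant ∫a(t)dt et en appliquant v(0) = -4, nous trouvons v(t) = 5·t^4 + 16·t^3 - 9·t^2 - 2·t - 4. De l'équation de la vitesse v(t) = 5·t^4 + 16·t^3 - 9·t^2 - 2·t - 4, nous substituons t = 1 pour obtenir v = 6.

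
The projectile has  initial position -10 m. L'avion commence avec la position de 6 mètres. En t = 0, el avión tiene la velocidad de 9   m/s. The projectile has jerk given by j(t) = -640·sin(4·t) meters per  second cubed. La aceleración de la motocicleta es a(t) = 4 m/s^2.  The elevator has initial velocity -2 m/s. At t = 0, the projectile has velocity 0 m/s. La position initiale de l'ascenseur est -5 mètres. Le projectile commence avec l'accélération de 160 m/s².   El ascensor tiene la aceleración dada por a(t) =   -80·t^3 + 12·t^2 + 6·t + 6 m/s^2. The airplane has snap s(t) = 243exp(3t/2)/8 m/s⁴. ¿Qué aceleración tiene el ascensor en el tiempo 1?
De la ecuación de la aceleración a(t) = -80·t^3 + 12·t^2 + 6·t + 6, sustituimos t = 1 para obtener a = -56.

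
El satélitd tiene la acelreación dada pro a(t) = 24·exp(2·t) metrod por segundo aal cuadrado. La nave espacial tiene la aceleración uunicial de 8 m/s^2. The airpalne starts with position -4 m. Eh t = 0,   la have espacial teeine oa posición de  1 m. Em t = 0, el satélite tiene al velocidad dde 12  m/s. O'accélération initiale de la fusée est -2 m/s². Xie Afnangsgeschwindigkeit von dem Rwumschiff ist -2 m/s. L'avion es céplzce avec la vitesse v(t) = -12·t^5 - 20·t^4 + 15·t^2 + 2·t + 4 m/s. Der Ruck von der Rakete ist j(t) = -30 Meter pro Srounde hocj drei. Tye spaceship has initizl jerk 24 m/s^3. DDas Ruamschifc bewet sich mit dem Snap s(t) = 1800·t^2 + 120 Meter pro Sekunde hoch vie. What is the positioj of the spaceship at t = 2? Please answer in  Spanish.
Debemos encontrar la antiderivada de nuestra ecuación del snap s(t) = 1800·t^2 + 120 4 veces. La integral del snap, con j(0) = 24, da la sacudida: j(t) = 600·t^3 + 120·t + 24. La integral de la sacudida, con a(0) = 8, da la aceleración: a(t) = 150·t^4 + 60·t^2 + 24·t + 8. Integrando la aceleración y usando la condición inicial v(0) = -2, obtenemos v(t) = 30·t^5 + 20·t^3 + 12·t^2 + 8·t - 2. Tomando ∫v(t)dt y aplicando x(0) = 1, encontramos x(t) = 5·t^6 + 5·t^4 + 4·t^3 + 4·t^2 - 2·t + 1. De la ecuación de la posición x(t) = 5·t^6 + 5·t^4 + 4·t^3 + 4·t^2 - 2·t + 1, sustituimos t = 2 para obtener x = 445.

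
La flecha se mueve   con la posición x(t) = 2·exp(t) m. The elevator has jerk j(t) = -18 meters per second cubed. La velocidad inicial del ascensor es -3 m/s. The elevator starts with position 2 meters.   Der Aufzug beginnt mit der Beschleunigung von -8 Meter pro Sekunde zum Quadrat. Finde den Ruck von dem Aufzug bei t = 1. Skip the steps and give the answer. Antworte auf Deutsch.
Bei t = 1, j = -18.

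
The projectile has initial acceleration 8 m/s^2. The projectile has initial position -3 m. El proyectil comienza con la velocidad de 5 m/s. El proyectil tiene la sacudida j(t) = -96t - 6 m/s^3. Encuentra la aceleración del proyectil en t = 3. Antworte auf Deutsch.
Wir müssen unsere Gleichung für den Ruck j(t) = -96·t - 6 1-mal integrieren. Mit ∫j(t)dt und Anwendung von a(0) = 8, finden wir a(t) = -48·t^2 - 6·t + 8. Aus der Gleichung für die Beschleunigung a(t) = -48·t^2 - 6·t + 8, setzen wir t = 3 ein und erhalten a = -442.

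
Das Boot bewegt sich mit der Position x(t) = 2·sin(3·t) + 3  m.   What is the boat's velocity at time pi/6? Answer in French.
En partant de la position x(t) = 2·sin(3·t) + 3, nous prenons 1 dérivée. En dérivant la position, nous obtenons la vitesse: v(t) = 6·cos(3·t). En utilisant v(t) = 6·cos(3·t) et en substituant t = pi/6, nous trouvons v = 0.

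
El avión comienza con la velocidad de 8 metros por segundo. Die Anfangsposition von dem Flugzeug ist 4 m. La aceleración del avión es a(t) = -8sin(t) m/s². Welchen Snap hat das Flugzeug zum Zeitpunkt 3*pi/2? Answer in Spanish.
Para resolver esto, necesitamos tomar 2 derivadas de nuestra ecuación de la aceleración a(t) = -8·sin(t). Tomando d/dt de a(t), encontramos j(t) = -8·cos(t). La derivada de la sacudida da el snap: s(t) = 8·sin(t). Usando s(t) = 8·sin(t) y sustituyendo t = 3*pi/2, encontramos s = -8.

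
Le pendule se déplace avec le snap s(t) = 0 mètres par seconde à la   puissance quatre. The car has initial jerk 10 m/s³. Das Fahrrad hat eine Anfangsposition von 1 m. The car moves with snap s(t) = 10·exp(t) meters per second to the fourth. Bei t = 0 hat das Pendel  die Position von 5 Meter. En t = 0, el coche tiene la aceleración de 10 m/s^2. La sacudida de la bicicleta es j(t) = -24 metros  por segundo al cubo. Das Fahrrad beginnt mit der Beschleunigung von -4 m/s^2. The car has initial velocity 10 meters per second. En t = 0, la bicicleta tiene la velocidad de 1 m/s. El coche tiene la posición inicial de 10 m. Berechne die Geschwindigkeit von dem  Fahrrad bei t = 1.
Um dies zu lösen, müssen wir 2 Integrale unserer Gleichung für den Ruck j(t) = -24 finden. Das Integral von dem Ruck ist die Beschleunigung. Mit a(0) = -4 erhalten wir a(t) = -24·t - 4. Durch Integration von der Beschleunigung und Verwendung der Anfangsbedingung v(0) = 1, erhalten wir v(t) = -12·t^2 - 4·t + 1. Wir haben die Geschwindigkeit v(t) = -12·t^2 - 4·t + 1. Durch Einsetzen von t = 1: v(1) = -15.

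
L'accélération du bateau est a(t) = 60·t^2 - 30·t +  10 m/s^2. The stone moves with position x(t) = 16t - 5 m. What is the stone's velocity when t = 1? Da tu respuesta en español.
Partiendo de la posición x(t) = 16·t - 5, tomamos 1 derivada. Tomando d/dt de x(t), encontramos v(t) = 16. Usando v(t) = 16 y sustituyendo t = 1, encontramos v = 16.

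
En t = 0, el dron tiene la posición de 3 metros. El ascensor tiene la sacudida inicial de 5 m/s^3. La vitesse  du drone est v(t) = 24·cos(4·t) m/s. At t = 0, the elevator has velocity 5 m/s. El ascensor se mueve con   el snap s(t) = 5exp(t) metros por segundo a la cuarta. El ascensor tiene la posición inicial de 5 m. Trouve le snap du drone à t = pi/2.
Pour résoudre ceci, nous devons prendre 3 dérivées de notre équation de la vitesse v(t) = 24·cos(4·t). En prenant d/dt de v(t), nous trouvons a(t) = -96·sin(4·t). En prenant d/dt de a(t), nous trouvons j(t) = -384·cos(4·t). En prenant d/dt de j(t), nous trouvons s(t) = 1536·sin(4·t). De l'équation du snap s(t) = 1536·sin(4·t), nous substituons t = pi/2 pour obtenir s = 0.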